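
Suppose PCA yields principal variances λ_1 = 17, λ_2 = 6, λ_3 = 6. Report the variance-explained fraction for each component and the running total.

Step 1 — total variance = trace(Sigma) = Σ λ_i = 17 + 6 + 6 = 29.

Step 2 — fraction explained by component i = λ_i / Σ λ:
  PC1: 17/29 = 0.5862
  PC2: 6/29 = 0.2069
  PC3: 6/29 = 0.2069

Step 3 — cumulative fraction after k components = (λ_1 + ... + λ_k) / Σ λ:
  k = 1: 17/29 = 0.5862
  k = 2: (17 + 6)/29 = 23/29 = 0.7931
  k = 3: (17 + 6 + 6)/29 = 29/29 = 1

Summary (fraction, with percent):

explained: PC1 0.5862 (58.62%), PC2 0.2069 (20.69%), PC3 0.2069 (20.69%);  cumulative: 0.5862, 0.7931, 1


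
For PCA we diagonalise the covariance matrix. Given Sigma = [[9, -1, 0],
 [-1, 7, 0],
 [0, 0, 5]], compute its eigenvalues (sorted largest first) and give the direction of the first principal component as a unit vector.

Step 1 — characteristic polynomial p(λ) = det(λI - Sigma) = λ³ - tr·λ² + c_1·λ - det, where tr = trace, c_1 = sum of the principal 2×2 minors, det = det(Sigma):
  tr = 9 + 7 + 5 = 21,
  c_1 = (9·7 - (-1)²) + (9·5 - (0)²) + (7·5 - (0)²) = 62 + 45 + 35 = 142,
  det = 9·(7·5 - (0)²) - (-1)·((-1)·5 - (0)·(0)) + (0)·((-1)·(0) - 7·(0)) = 9·(35) - (-1)·(-5) + (0)·(0) = 310.
  So p(λ) = λ³ - 21λ² + 142λ - 310.
Step 2 — look for an integer root (rational root theorem: any rational root is an integer divisor of 310). Testing λ = 5:
  p(5) = 125 - 525 + 710 - 310 = 0  ✓
  Dividing out (λ - 5): p(λ) = (λ - 5)(λ² - 16λ + 62).
Step 3 — remaining eigenvalues from the quadratic λ² - 16λ + 62 = 0:
  Δ = 16² - 4·62 = 256 - 248 = 8,  λ = (16 ± √8)/2 = (16 ± 2.8284)/2 ≈ 9.4142 or 6.5858.
  Sorted: λ_1 = 9.4142,  λ_2 = 6.5858,  λ_3 = 5  (check: sum = 21 = tr ✓).

Step 4 — unit eigenvector for λ_1 ≈ 9.4142: v spans the null space of (Sigma - λ_1 I), whose rows are
  r_1 = (-0.4142, -1, 0),  r_2 = (-1, -2.4142, 0),  r_3 = (0, 0, -4.4142).
  v is orthogonal to every row, so take v ∝ r_1 × r_3 = ((-1)·(-4.4142) - (0)·(0), (0)·(0) - (-0.4142)·(-4.4142), (-0.4142)·(0) - (-1)·(0)) ≈ (4.4142, -1.8284, 0).
  Let u = (4.4142, -1.8284, 0).
  ||u|| = √((4.4142)² + (-1.8284)² + (0)²) = √(22.8284) ≈ 4.7779,  v_1 = u/||u|| ≈ (0.9239, -0.3827, 0) (||v_1|| = 1).

λ_1 = 9.4142,  λ_2 = 6.5858,  λ_3 = 5;  v_1 ≈ (0.9239, -0.3827, 0)


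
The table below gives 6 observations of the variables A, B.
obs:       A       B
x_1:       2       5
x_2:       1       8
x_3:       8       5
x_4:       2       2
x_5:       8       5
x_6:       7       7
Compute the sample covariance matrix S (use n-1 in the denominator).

Step 1 — column means:
  mean(A) = (2 + 1 + 8 + 2 + 8 + 7) / 6 = 28/6 = 4.6667
  mean(B) = (5 + 8 + 5 + 2 + 5 + 7) / 6 = 32/6 = 5.3333

Step 2 — sample covariance S[i,j] = (1/(n-1)) · Σ_k (x_{k,i} - mean_i) · (x_{k,j} - mean_j), with n-1 = 5.
  S[A,A] = ((-2.6667)·(-2.6667) + (-3.6667)·(-3.6667) + (3.3333)·(3.3333) + (-2.6667)·(-2.6667) + (3.3333)·(3.3333) + (2.3333)·(2.3333)) / 5 = 55.3333/5 = 11.0667
  S[A,B] = ((-2.6667)·(-0.3333) + (-3.6667)·(2.6667) + (3.3333)·(-0.3333) + (-2.6667)·(-3.3333) + (3.3333)·(-0.3333) + (2.3333)·(1.6667)) / 5 = 1.6667/5 = 0.3333
  S[B,B] = ((-0.3333)·(-0.3333) + (2.6667)·(2.6667) + (-0.3333)·(-0.3333) + (-3.3333)·(-3.3333) + (-0.3333)·(-0.3333) + (1.6667)·(1.6667)) / 5 = 21.3333/5 = 4.2667

S is symmetric (S[j,i] = S[i,j]). Assembling:

S = [[11.0667, 0.3333],
 [0.3333, 4.2667]]


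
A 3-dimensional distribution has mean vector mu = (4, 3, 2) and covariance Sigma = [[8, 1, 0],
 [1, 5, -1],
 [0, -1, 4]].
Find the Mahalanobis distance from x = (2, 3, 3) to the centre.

Step 1 — centre the observation: (x - mu) = (-2, 0, 1).

Step 2 — invert Sigma (cofactor / det for 3×3, or solve directly):
  Sigma^{-1} = [[0.1284, -0.027, -0.0068],
 [-0.027, 0.2162, 0.0541],
 [-0.0068, 0.0541, 0.2635]].

Step 3 — form the quadratic (x - mu)^T · Sigma^{-1} · (x - mu):
  Sigma^{-1} · (x - mu) = (-0.2635, 0.1081, 0.277).
  (x - mu)^T · [Sigma^{-1} · (x - mu)] = (-2)·(-0.2635) + (0)·(0.1081) + (1)·(0.277) = 0.8041.

Step 4 — take square root: d = √(0.8041) ≈ 0.8967.

d(x, mu) = √(0.8041) ≈ 0.8967


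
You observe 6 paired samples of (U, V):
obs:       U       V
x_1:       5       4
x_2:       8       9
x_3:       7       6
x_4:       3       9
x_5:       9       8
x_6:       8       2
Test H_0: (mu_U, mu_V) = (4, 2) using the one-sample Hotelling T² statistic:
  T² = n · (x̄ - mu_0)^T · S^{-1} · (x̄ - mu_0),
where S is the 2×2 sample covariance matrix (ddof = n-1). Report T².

Step 1 — sample mean vector:
  mean(U) = (5 + 8 + 7 + 3 + 9 + 8) / 6 = 40/6 = 6.6667
  mean(V) = (4 + 9 + 6 + 9 + 8 + 2) / 6 = 38/6 = 6.3333
  x̄ = (6.6667, 6.3333),  deviation x̄ - mu_0 = (6.6667, 6.3333) - (4, 2) = (2.6667, 4.3333).

Step 2 — sample covariance matrix, S[i,j] = (1/(n-1)) · Σ_k (x_{k,i} - mean_i) · (x_{k,j} - mean_j), divisor n-1 = 5:
  S[U,U] = ((-1.6667)·(-1.6667) + (1.3333)·(1.3333) + (0.3333)·(0.3333) + (-3.6667)·(-3.6667) + (2.3333)·(2.3333) + (1.3333)·(1.3333)) / 5 = 25.3333/5 = 5.0667
  S[U,V] = ((-1.6667)·(-2.3333) + (1.3333)·(2.6667) + (0.3333)·(-0.3333) + (-3.6667)·(2.6667) + (2.3333)·(1.6667) + (1.3333)·(-4.3333)) / 5 = -4.3333/5 = -0.8667
  S[V,V] = ((-2.3333)·(-2.3333) + (2.6667)·(2.6667) + (-0.3333)·(-0.3333) + (2.6667)·(2.6667) + (1.6667)·(1.6667) + (-4.3333)·(-4.3333)) / 5 = 41.3333/5 = 8.2667
  S = [[5.0667, -0.8667],
 [-0.8667, 8.2667]].

Step 3 — invert S. det(S) = 5.0667·8.2667 - (-0.8667)² = 41.1333.
  S^{-1} = (1/det) · [[d, -b], [-b, a]] = [[0.201, 0.0211],
 [0.0211, 0.1232]].

Step 4 — quadratic form (x̄ - mu_0)^T · S^{-1} · (x̄ - mu_0):
  S^{-1} · (x̄ - mu_0) = (0.6272, 0.59),
  (x̄ - mu_0)^T · [...] = (2.6667)·(0.6272) + (4.3333)·(0.59) = 4.2291.

Step 5 — scale by n: T² = 6 · 4.2291 = 25.3744.

T² ≈ 25.3744


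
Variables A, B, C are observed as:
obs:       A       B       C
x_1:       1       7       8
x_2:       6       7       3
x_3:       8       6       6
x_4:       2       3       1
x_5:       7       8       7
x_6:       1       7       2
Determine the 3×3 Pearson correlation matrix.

Step 1 — column means:
  mean(A) = (1 + 6 + 8 + 2 + 7 + 1) / 6 = 25/6 = 4.1667
  mean(B) = (7 + 7 + 6 + 3 + 8 + 7) / 6 = 38/6 = 6.3333
  mean(C) = (8 + 3 + 6 + 1 + 7 + 2) / 6 = 27/6 = 4.5

Step 2 — sample variances and covariances s[i,j] = (1/(n-1)) · Σ_k (x_{k,i} - mean_i) · (x_{k,j} - mean_j), with n-1 = 5:
  s[A,A] = ((-3.1667)·(-3.1667) + (1.8333)·(1.8333) + (3.8333)·(3.8333) + (-2.1667)·(-2.1667) + (2.8333)·(2.8333) + (-3.1667)·(-3.1667)) / 5 = 50.8333/5 = 10.1667
  s[A,B] = ((-3.1667)·(0.6667) + (1.8333)·(0.6667) + (3.8333)·(-0.3333) + (-2.1667)·(-3.3333) + (2.8333)·(1.6667) + (-3.1667)·(0.6667)) / 5 = 7.6667/5 = 1.5333
  s[A,C] = ((-3.1667)·(3.5) + (1.8333)·(-1.5) + (3.8333)·(1.5) + (-2.1667)·(-3.5) + (2.8333)·(2.5) + (-3.1667)·(-2.5)) / 5 = 14.5/5 = 2.9
  s[B,B] = ((0.6667)·(0.6667) + (0.6667)·(0.6667) + (-0.3333)·(-0.3333) + (-3.3333)·(-3.3333) + (1.6667)·(1.6667) + (0.6667)·(0.6667)) / 5 = 15.3333/5 = 3.0667
  s[B,C] = ((0.6667)·(3.5) + (0.6667)·(-1.5) + (-0.3333)·(1.5) + (-3.3333)·(-3.5) + (1.6667)·(2.5) + (0.6667)·(-2.5)) / 5 = 15/5 = 3
  s[C,C] = ((3.5)·(3.5) + (-1.5)·(-1.5) + (1.5)·(1.5) + (-3.5)·(-3.5) + (2.5)·(2.5) + (-2.5)·(-2.5)) / 5 = 41.5/5 = 8.3
  Sample standard deviations s_i = √(s[i,i]):
  s(A) = √(10.1667) = 3.1885
  s(B) = √(3.0667) = 1.7512
  s(C) = √(8.3) = 2.881

Step 3 — r_{ij} = s_{ij} / (s_i · s_j):
  r[A,A] = 1 (diagonal).
  r[A,B] = 1.5333 / (3.1885 · 1.7512) = 1.5333 / 5.5837 = 0.2746
  r[A,C] = 2.9 / (3.1885 · 2.881) = 2.9 / 9.186 = 0.3157
  r[B,B] = 1 (diagonal).
  r[B,C] = 3 / (1.7512 · 2.881) = 3 / 5.0451 = 0.5946
  r[C,C] = 1 (diagonal).

R is symmetric with unit diagonal. Assembling:

R = [[1, 0.2746, 0.3157],
 [0.2746, 1, 0.5946],
 [0.3157, 0.5946, 1]]


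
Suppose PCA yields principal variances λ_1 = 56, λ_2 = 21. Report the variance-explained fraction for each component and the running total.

Step 1 — total variance = trace(Sigma) = Σ λ_i = 56 + 21 = 77.

Step 2 — fraction explained by component i = λ_i / Σ λ:
  PC1: 56/77 = 0.7273
  PC2: 21/77 = 0.2727

Step 3 — cumulative fraction after k components = (λ_1 + ... + λ_k) / Σ λ:
  k = 1: 56/77 = 0.7273
  k = 2: (56 + 21)/77 = 77/77 = 1

Summary (fraction, with percent):

explained: PC1 0.7273 (72.73%), PC2 0.2727 (27.27%);  cumulative: 0.7273, 1


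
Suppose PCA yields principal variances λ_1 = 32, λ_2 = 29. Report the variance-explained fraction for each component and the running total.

Step 1 — total variance = trace(Sigma) = Σ λ_i = 32 + 29 = 61.

Step 2 — fraction explained by component i = λ_i / Σ λ:
  PC1: 32/61 = 0.5246
  PC2: 29/61 = 0.4754

Step 3 — cumulative fraction after k components = (λ_1 + ... + λ_k) / Σ λ:
  k = 1: 32/61 = 0.5246
  k = 2: (32 + 29)/61 = 61/61 = 1

Summary (fraction, with percent):

explained: PC1 0.5246 (52.46%), PC2 0.4754 (47.54%);  cumulative: 0.5246, 1


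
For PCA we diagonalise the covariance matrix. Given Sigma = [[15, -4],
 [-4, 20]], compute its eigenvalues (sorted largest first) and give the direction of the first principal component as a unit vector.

Step 1 — characteristic polynomial of 2×2 Sigma:
  det(Sigma - λI) = λ² - trace · λ + det = 0.
  trace = 15 + 20 = 35, det = 15·20 - (-4)² = 284.
Step 2 — discriminant:
  Δ = trace² - 4·det = 1225 - 1136 = 89.
Step 3 — eigenvalues:
  λ = (trace ± √Δ)/2 = (35 ± 9.434)/2,
  λ_1 = 22.217,  λ_2 = 12.783.

Step 4 — unit eigenvector for λ_1: solve (Sigma - λ_1 I)v = 0. First row:
  (15 - 22.217)·v_x + (-4)·v_y = 0, i.e. (-7.217)·v_x + (-4)·v_y = 0,
  so v ∝ (b, λ_1 - a) = (-4, 7.217); multiply by -1 so the first entry is positive: u = (4, -7.217).
  ||u|| = √((4)² + (-7.217)²) = √(68.085) ≈ 8.2514,
  v_1 = u/||u|| ≈ (0.4848, -0.8746) (||v_1|| = 1).

λ_1 = 22.217,  λ_2 = 12.783;  v_1 ≈ (0.4848, -0.8746)


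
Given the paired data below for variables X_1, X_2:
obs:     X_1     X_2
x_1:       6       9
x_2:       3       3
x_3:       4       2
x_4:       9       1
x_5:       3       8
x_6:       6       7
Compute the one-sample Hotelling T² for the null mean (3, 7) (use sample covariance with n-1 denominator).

Step 1 — sample mean vector:
  mean(X_1) = (6 + 3 + 4 + 9 + 3 + 6) / 6 = 31/6 = 5.1667
  mean(X_2) = (9 + 3 + 2 + 1 + 8 + 7) / 6 = 30/6 = 5
  x̄ = (5.1667, 5),  deviation x̄ - mu_0 = (5.1667, 5) - (3, 7) = (2.1667, -2).

Step 2 — sample covariance matrix, S[i,j] = (1/(n-1)) · Σ_k (x_{k,i} - mean_i) · (x_{k,j} - mean_j), divisor n-1 = 5:
  S[X_1,X_1] = ((0.8333)·(0.8333) + (-2.1667)·(-2.1667) + (-1.1667)·(-1.1667) + (3.8333)·(3.8333) + (-2.1667)·(-2.1667) + (0.8333)·(0.8333)) / 5 = 26.8333/5 = 5.3667
  S[X_1,X_2] = ((0.8333)·(4) + (-2.1667)·(-2) + (-1.1667)·(-3) + (3.8333)·(-4) + (-2.1667)·(3) + (0.8333)·(2)) / 5 = -9/5 = -1.8
  S[X_2,X_2] = ((4)·(4) + (-2)·(-2) + (-3)·(-3) + (-4)·(-4) + (3)·(3) + (2)·(2)) / 5 = 58/5 = 11.6
  S = [[5.3667, -1.8],
 [-1.8, 11.6]].

Step 3 — invert S. det(S) = 5.3667·11.6 - (-1.8)² = 59.0133.
  S^{-1} = (1/det) · [[d, -b], [-b, a]] = [[0.1966, 0.0305],
 [0.0305, 0.0909]].

Step 4 — quadratic form (x̄ - mu_0)^T · S^{-1} · (x̄ - mu_0):
  S^{-1} · (x̄ - mu_0) = (0.3649, -0.1158),
  (x̄ - mu_0)^T · [...] = (2.1667)·(0.3649) + (-2)·(-0.1158) = 1.0222.

Step 5 — scale by n: T² = 6 · 1.0222 = 6.1331.

T² ≈ 6.1331


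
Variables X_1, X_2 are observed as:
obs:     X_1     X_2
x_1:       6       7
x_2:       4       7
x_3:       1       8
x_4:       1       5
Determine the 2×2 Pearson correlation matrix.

Step 1 — column means:
  mean(X_1) = (6 + 4 + 1 + 1) / 4 = 12/4 = 3
  mean(X_2) = (7 + 7 + 8 + 5) / 4 = 27/4 = 6.75

Step 2 — sample variances and covariances s[i,j] = (1/(n-1)) · Σ_k (x_{k,i} - mean_i) · (x_{k,j} - mean_j), with n-1 = 3:
  s[X_1,X_1] = ((3)·(3) + (1)·(1) + (-2)·(-2) + (-2)·(-2)) / 3 = 18/3 = 6
  s[X_1,X_2] = ((3)·(0.25) + (1)·(0.25) + (-2)·(1.25) + (-2)·(-1.75)) / 3 = 2/3 = 0.6667
  s[X_2,X_2] = ((0.25)·(0.25) + (0.25)·(0.25) + (1.25)·(1.25) + (-1.75)·(-1.75)) / 3 = 4.75/3 = 1.5833
  Sample standard deviations s_i = √(s[i,i]):
  s(X_1) = √(6) = 2.4495
  s(X_2) = √(1.5833) = 1.2583

Step 3 — r_{ij} = s_{ij} / (s_i · s_j):
  r[X_1,X_1] = 1 (diagonal).
  r[X_1,X_2] = 0.6667 / (2.4495 · 1.2583) = 0.6667 / 3.0822 = 0.2163
  r[X_2,X_2] = 1 (diagonal).

R is symmetric with unit diagonal. Assembling:

R = [[1, 0.2163],
 [0.2163, 1]]


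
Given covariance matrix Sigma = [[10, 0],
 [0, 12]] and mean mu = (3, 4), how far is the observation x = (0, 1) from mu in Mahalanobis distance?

Step 1 — centre the observation: (x - mu) = (-3, -3).

Step 2 — invert Sigma. det(Sigma) = 10·12 - (0)² = 120.
  Sigma^{-1} = (1/det) · [[d, -b], [-b, a]] = [[0.1, 0],
 [0, 0.0833]].

Step 3 — form the quadratic (x - mu)^T · Sigma^{-1} · (x - mu):
  Sigma^{-1} · (x - mu) = (-0.3, -0.25).
  (x - mu)^T · [Sigma^{-1} · (x - mu)] = (-3)·(-0.3) + (-3)·(-0.25) = 1.65.

Step 4 — take square root: d = √(1.65) ≈ 1.2845.

d(x, mu) = √(1.65) ≈ 1.2845


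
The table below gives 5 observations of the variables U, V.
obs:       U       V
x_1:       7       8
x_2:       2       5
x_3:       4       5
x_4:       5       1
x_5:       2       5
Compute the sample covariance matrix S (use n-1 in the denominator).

Step 1 — column means:
  mean(U) = (7 + 2 + 4 + 5 + 2) / 5 = 20/5 = 4
  mean(V) = (8 + 5 + 5 + 1 + 5) / 5 = 24/5 = 4.8

Step 2 — sample covariance S[i,j] = (1/(n-1)) · Σ_k (x_{k,i} - mean_i) · (x_{k,j} - mean_j), with n-1 = 4.
  S[U,U] = ((3)·(3) + (-2)·(-2) + (0)·(0) + (1)·(1) + (-2)·(-2)) / 4 = 18/4 = 4.5
  S[U,V] = ((3)·(3.2) + (-2)·(0.2) + (0)·(0.2) + (1)·(-3.8) + (-2)·(0.2)) / 4 = 5/4 = 1.25
  S[V,V] = ((3.2)·(3.2) + (0.2)·(0.2) + (0.2)·(0.2) + (-3.8)·(-3.8) + (0.2)·(0.2)) / 4 = 24.8/4 = 6.2

S is symmetric (S[j,i] = S[i,j]). Assembling:

S = [[4.5, 1.25],
 [1.25, 6.2]]


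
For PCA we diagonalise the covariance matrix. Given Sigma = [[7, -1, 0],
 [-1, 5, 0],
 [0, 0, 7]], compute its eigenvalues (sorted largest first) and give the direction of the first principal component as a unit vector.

Step 1 — characteristic polynomial p(λ) = det(λI - Sigma) = λ³ - tr·λ² + c_1·λ - det, where tr = trace, c_1 = sum of the principal 2×2 minors, det = det(Sigma):
  tr = 7 + 5 + 7 = 19,
  c_1 = (7·5 - (-1)²) + (7·7 - (0)²) + (5·7 - (0)²) = 34 + 49 + 35 = 118,
  det = 7·(5·7 - (0)²) - (-1)·((-1)·7 - (0)·(0)) + (0)·((-1)·(0) - 5·(0)) = 7·(35) - (-1)·(-7) + (0)·(0) = 238.
  So p(λ) = λ³ - 19λ² + 118λ - 238.
Step 2 — look for an integer root (rational root theorem: any rational root is an integer divisor of 238). Testing λ = 7:
  p(7) = 343 - 931 + 826 - 238 = 0  ✓
  Dividing out (λ - 7): p(λ) = (λ - 7)(λ² - 12λ + 34).
Step 3 — remaining eigenvalues from the quadratic λ² - 12λ + 34 = 0:
  Δ = 12² - 4·34 = 144 - 136 = 8,  λ = (12 ± √8)/2 = (12 ± 2.8284)/2 ≈ 7.4142 or 4.5858.
  Sorted: λ_1 = 7.4142,  λ_2 = 7,  λ_3 = 4.5858  (check: sum = 19 = tr ✓).

Step 4 — unit eigenvector for λ_1 ≈ 7.4142: v spans the null space of (Sigma - λ_1 I), whose rows are
  r_1 = (-0.4142, -1, 0),  r_2 = (-1, -2.4142, 0),  r_3 = (0, 0, -0.4142).
  v is orthogonal to every row, so take v ∝ r_1 × r_3 = ((-1)·(-0.4142) - (0)·(0), (0)·(0) - (-0.4142)·(-0.4142), (-0.4142)·(0) - (-1)·(0)) ≈ (0.4142, -0.1716, 0).
  Let u = (0.4142, -0.1716, 0).
  ||u|| = √((0.4142)² + (-0.1716)² + (0)²) = √(0.201) ≈ 0.4483,  v_1 = u/||u|| ≈ (0.9239, -0.3827, 0) (||v_1|| = 1).

λ_1 = 7.4142,  λ_2 = 7,  λ_3 = 4.5858;  v_1 ≈ (0.9239, -0.3827, 0)


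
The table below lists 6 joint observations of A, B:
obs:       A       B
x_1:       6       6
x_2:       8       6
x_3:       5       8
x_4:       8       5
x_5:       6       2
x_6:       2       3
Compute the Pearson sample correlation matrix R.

Step 1 — column means:
  mean(A) = (6 + 8 + 5 + 8 + 6 + 2) / 6 = 35/6 = 5.8333
  mean(B) = (6 + 6 + 8 + 5 + 2 + 3) / 6 = 30/6 = 5

Step 2 — sample variances and covariances s[i,j] = (1/(n-1)) · Σ_k (x_{k,i} - mean_i) · (x_{k,j} - mean_j), with n-1 = 5:
  s[A,A] = ((0.1667)·(0.1667) + (2.1667)·(2.1667) + (-0.8333)·(-0.8333) + (2.1667)·(2.1667) + (0.1667)·(0.1667) + (-3.8333)·(-3.8333)) / 5 = 24.8333/5 = 4.9667
  s[A,B] = ((0.1667)·(1) + (2.1667)·(1) + (-0.8333)·(3) + (2.1667)·(0) + (0.1667)·(-3) + (-3.8333)·(-2)) / 5 = 7/5 = 1.4
  s[B,B] = ((1)·(1) + (1)·(1) + (3)·(3) + (0)·(0) + (-3)·(-3) + (-2)·(-2)) / 5 = 24/5 = 4.8
  Sample standard deviations s_i = √(s[i,i]):
  s(A) = √(4.9667) = 2.2286
  s(B) = √(4.8) = 2.1909

Step 3 — r_{ij} = s_{ij} / (s_i · s_j):
  r[A,A] = 1 (diagonal).
  r[A,B] = 1.4 / (2.2286 · 2.1909) = 1.4 / 4.8826 = 0.2867
  r[B,B] = 1 (diagonal).

R is symmetric with unit diagonal. Assembling:

R = [[1, 0.2867],
 [0.2867, 1]]


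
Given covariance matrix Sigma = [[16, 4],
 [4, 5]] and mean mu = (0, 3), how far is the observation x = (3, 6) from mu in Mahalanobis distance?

Step 1 — centre the observation: (x - mu) = (3, 3).

Step 2 — invert Sigma. det(Sigma) = 16·5 - (4)² = 64.
  Sigma^{-1} = (1/det) · [[d, -b], [-b, a]] = [[0.0781, -0.0625],
 [-0.0625, 0.25]].

Step 3 — form the quadratic (x - mu)^T · Sigma^{-1} · (x - mu):
  Sigma^{-1} · (x - mu) = (0.0469, 0.5625).
  (x - mu)^T · [Sigma^{-1} · (x - mu)] = (3)·(0.0469) + (3)·(0.5625) = 1.8281.

Step 4 — take square root: d = √(1.8281) ≈ 1.3521.

d(x, mu) = √(1.8281) ≈ 1.3521


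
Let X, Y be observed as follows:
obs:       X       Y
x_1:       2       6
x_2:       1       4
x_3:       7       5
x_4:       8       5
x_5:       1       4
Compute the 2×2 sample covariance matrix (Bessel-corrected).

Step 1 — column means:
  mean(X) = (2 + 1 + 7 + 8 + 1) / 5 = 19/5 = 3.8
  mean(Y) = (6 + 4 + 5 + 5 + 4) / 5 = 24/5 = 4.8

Step 2 — sample covariance S[i,j] = (1/(n-1)) · Σ_k (x_{k,i} - mean_i) · (x_{k,j} - mean_j), with n-1 = 4.
  S[X,X] = ((-1.8)·(-1.8) + (-2.8)·(-2.8) + (3.2)·(3.2) + (4.2)·(4.2) + (-2.8)·(-2.8)) / 4 = 46.8/4 = 11.7
  S[X,Y] = ((-1.8)·(1.2) + (-2.8)·(-0.8) + (3.2)·(0.2) + (4.2)·(0.2) + (-2.8)·(-0.8)) / 4 = 3.8/4 = 0.95
  S[Y,Y] = ((1.2)·(1.2) + (-0.8)·(-0.8) + (0.2)·(0.2) + (0.2)·(0.2) + (-0.8)·(-0.8)) / 4 = 2.8/4 = 0.7

S is symmetric (S[j,i] = S[i,j]). Assembling:

S = [[11.7, 0.95],
 [0.95, 0.7]]


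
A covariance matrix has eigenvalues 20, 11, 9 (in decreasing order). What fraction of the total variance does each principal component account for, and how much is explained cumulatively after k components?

Step 1 — total variance = trace(Sigma) = Σ λ_i = 20 + 11 + 9 = 40.

Step 2 — fraction explained by component i = λ_i / Σ λ:
  PC1: 20/40 = 0.5
  PC2: 11/40 = 0.275
  PC3: 9/40 = 0.225

Step 3 — cumulative fraction after k components = (λ_1 + ... + λ_k) / Σ λ:
  k = 1: 20/40 = 0.5
  k = 2: (20 + 11)/40 = 31/40 = 0.775
  k = 3: (20 + 11 + 9)/40 = 40/40 = 1

Summary (fraction, with percent):

explained: PC1 0.5 (50%), PC2 0.275 (27.5%), PC3 0.225 (22.5%);  cumulative: 0.5, 0.775, 1


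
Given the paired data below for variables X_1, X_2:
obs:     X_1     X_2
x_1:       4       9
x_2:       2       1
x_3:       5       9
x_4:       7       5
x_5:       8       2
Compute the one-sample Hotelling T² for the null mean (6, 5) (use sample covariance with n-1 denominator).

Step 1 — sample mean vector:
  mean(X_1) = (4 + 2 + 5 + 7 + 8) / 5 = 26/5 = 5.2
  mean(X_2) = (9 + 1 + 9 + 5 + 2) / 5 = 26/5 = 5.2
  x̄ = (5.2, 5.2),  deviation x̄ - mu_0 = (5.2, 5.2) - (6, 5) = (-0.8, 0.2).

Step 2 — sample covariance matrix, S[i,j] = (1/(n-1)) · Σ_k (x_{k,i} - mean_i) · (x_{k,j} - mean_j), divisor n-1 = 4:
  S[X_1,X_1] = ((-1.2)·(-1.2) + (-3.2)·(-3.2) + (-0.2)·(-0.2) + (1.8)·(1.8) + (2.8)·(2.8)) / 4 = 22.8/4 = 5.7
  S[X_1,X_2] = ((-1.2)·(3.8) + (-3.2)·(-4.2) + (-0.2)·(3.8) + (1.8)·(-0.2) + (2.8)·(-3.2)) / 4 = -1.2/4 = -0.3
  S[X_2,X_2] = ((3.8)·(3.8) + (-4.2)·(-4.2) + (3.8)·(3.8) + (-0.2)·(-0.2) + (-3.2)·(-3.2)) / 4 = 56.8/4 = 14.2
  S = [[5.7, -0.3],
 [-0.3, 14.2]].

Step 3 — invert S. det(S) = 5.7·14.2 - (-0.3)² = 80.85.
  S^{-1} = (1/det) · [[d, -b], [-b, a]] = [[0.1756, 0.0037],
 [0.0037, 0.0705]].

Step 4 — quadratic form (x̄ - mu_0)^T · S^{-1} · (x̄ - mu_0):
  S^{-1} · (x̄ - mu_0) = (-0.1398, 0.0111),
  (x̄ - mu_0)^T · [...] = (-0.8)·(-0.1398) + (0.2)·(0.0111) = 0.114.

Step 5 — scale by n: T² = 5 · 0.114 = 0.5702.

T² ≈ 0.5702


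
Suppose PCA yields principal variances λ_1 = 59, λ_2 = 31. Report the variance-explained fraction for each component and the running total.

Step 1 — total variance = trace(Sigma) = Σ λ_i = 59 + 31 = 90.

Step 2 — fraction explained by component i = λ_i / Σ λ:
  PC1: 59/90 = 0.6556
  PC2: 31/90 = 0.3444

Step 3 — cumulative fraction after k components = (λ_1 + ... + λ_k) / Σ λ:
  k = 1: 59/90 = 0.6556
  k = 2: (59 + 31)/90 = 90/90 = 1

Summary (fraction, with percent):

explained: PC1 0.6556 (65.56%), PC2 0.3444 (34.44%);  cumulative: 0.6556, 1


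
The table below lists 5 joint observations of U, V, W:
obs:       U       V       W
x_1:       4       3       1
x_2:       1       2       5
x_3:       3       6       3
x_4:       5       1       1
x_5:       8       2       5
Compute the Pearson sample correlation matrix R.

Step 1 — column means:
  mean(U) = (4 + 1 + 3 + 5 + 8) / 5 = 21/5 = 4.2
  mean(V) = (3 + 2 + 6 + 1 + 2) / 5 = 14/5 = 2.8
  mean(W) = (1 + 5 + 3 + 1 + 5) / 5 = 15/5 = 3

Step 2 — sample variances and covariances s[i,j] = (1/(n-1)) · Σ_k (x_{k,i} - mean_i) · (x_{k,j} - mean_j), with n-1 = 4:
  s[U,U] = ((-0.2)·(-0.2) + (-3.2)·(-3.2) + (-1.2)·(-1.2) + (0.8)·(0.8) + (3.8)·(3.8)) / 4 = 26.8/4 = 6.7
  s[U,V] = ((-0.2)·(0.2) + (-3.2)·(-0.8) + (-1.2)·(3.2) + (0.8)·(-1.8) + (3.8)·(-0.8)) / 4 = -5.8/4 = -1.45
  s[U,W] = ((-0.2)·(-2) + (-3.2)·(2) + (-1.2)·(0) + (0.8)·(-2) + (3.8)·(2)) / 4 = 0/4 = 0
  s[V,V] = ((0.2)·(0.2) + (-0.8)·(-0.8) + (3.2)·(3.2) + (-1.8)·(-1.8) + (-0.8)·(-0.8)) / 4 = 14.8/4 = 3.7
  s[V,W] = ((0.2)·(-2) + (-0.8)·(2) + (3.2)·(0) + (-1.8)·(-2) + (-0.8)·(2)) / 4 = 0/4 = 0
  s[W,W] = ((-2)·(-2) + (2)·(2) + (0)·(0) + (-2)·(-2) + (2)·(2)) / 4 = 16/4 = 4
  Sample standard deviations s_i = √(s[i,i]):
  s(U) = √(6.7) = 2.5884
  s(V) = √(3.7) = 1.9235
  s(W) = √(4) = 2

Step 3 — r_{ij} = s_{ij} / (s_i · s_j):
  r[U,U] = 1 (diagonal).
  r[U,V] = -1.45 / (2.5884 · 1.9235) = -1.45 / 4.979 = -0.2912
  r[U,W] = 0 / (2.5884 · 2) = 0 / 5.1769 = 0
  r[V,V] = 1 (diagonal).
  r[V,W] = 0 / (1.9235 · 2) = 0 / 3.8471 = 0
  r[W,W] = 1 (diagonal).

R is symmetric with unit diagonal. Assembling:

R = [[1, -0.2912, 0],
 [-0.2912, 1, 0],
 [0, 0, 1]]


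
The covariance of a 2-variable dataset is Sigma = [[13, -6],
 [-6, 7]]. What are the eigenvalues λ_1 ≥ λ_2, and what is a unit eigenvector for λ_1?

Step 1 — characteristic polynomial of 2×2 Sigma:
  det(Sigma - λI) = λ² - trace · λ + det = 0.
  trace = 13 + 7 = 20, det = 13·7 - (-6)² = 55.
Step 2 — discriminant:
  Δ = trace² - 4·det = 400 - 220 = 180.
Step 3 — eigenvalues:
  λ = (trace ± √Δ)/2 = (20 ± 13.4164)/2,
  λ_1 = 16.7082,  λ_2 = 3.2918.

Step 4 — unit eigenvector for λ_1: solve (Sigma - λ_1 I)v = 0. First row:
  (13 - 16.7082)·v_x + (-6)·v_y = 0, i.e. (-3.7082)·v_x + (-6)·v_y = 0,
  so v ∝ (b, λ_1 - a) = (-6, 3.7082); multiply by -1 so the first entry is positive: u = (6, -3.7082).
  ||u|| = √((6)² + (-3.7082)²) = √(49.7508) ≈ 7.0534,
  v_1 = u/||u|| ≈ (0.8507, -0.5257) (||v_1|| = 1).

λ_1 = 16.7082,  λ_2 = 3.2918;  v_1 ≈ (0.8507, -0.5257)


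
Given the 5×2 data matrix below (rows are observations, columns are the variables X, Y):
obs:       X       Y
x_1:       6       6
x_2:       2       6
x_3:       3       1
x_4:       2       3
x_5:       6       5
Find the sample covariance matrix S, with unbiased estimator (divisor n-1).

Step 1 — column means:
  mean(X) = (6 + 2 + 3 + 2 + 6) / 5 = 19/5 = 3.8
  mean(Y) = (6 + 6 + 1 + 3 + 5) / 5 = 21/5 = 4.2

Step 2 — sample covariance S[i,j] = (1/(n-1)) · Σ_k (x_{k,i} - mean_i) · (x_{k,j} - mean_j), with n-1 = 4.
  S[X,X] = ((2.2)·(2.2) + (-1.8)·(-1.8) + (-0.8)·(-0.8) + (-1.8)·(-1.8) + (2.2)·(2.2)) / 4 = 16.8/4 = 4.2
  S[X,Y] = ((2.2)·(1.8) + (-1.8)·(1.8) + (-0.8)·(-3.2) + (-1.8)·(-1.2) + (2.2)·(0.8)) / 4 = 7.2/4 = 1.8
  S[Y,Y] = ((1.8)·(1.8) + (1.8)·(1.8) + (-3.2)·(-3.2) + (-1.2)·(-1.2) + (0.8)·(0.8)) / 4 = 18.8/4 = 4.7

S is symmetric (S[j,i] = S[i,j]). Assembling:

S = [[4.2, 1.8],
 [1.8, 4.7]]


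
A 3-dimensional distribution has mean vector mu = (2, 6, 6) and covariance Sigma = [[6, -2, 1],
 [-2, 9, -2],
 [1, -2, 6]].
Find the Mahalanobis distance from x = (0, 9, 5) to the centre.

Step 1 — centre the observation: (x - mu) = (-2, 3, -1).

Step 2 — invert Sigma (cofactor / det for 3×3, or solve directly):
  Sigma^{-1} = [[0.1818, 0.0364, -0.0182],
 [0.0364, 0.1273, 0.0364],
 [-0.0182, 0.0364, 0.1818]].

Step 3 — form the quadratic (x - mu)^T · Sigma^{-1} · (x - mu):
  Sigma^{-1} · (x - mu) = (-0.2364, 0.2727, -0.0364).
  (x - mu)^T · [Sigma^{-1} · (x - mu)] = (-2)·(-0.2364) + (3)·(0.2727) + (-1)·(-0.0364) = 1.3273.

Step 4 — take square root: d = √(1.3273) ≈ 1.1521.

d(x, mu) = √(1.3273) ≈ 1.1521


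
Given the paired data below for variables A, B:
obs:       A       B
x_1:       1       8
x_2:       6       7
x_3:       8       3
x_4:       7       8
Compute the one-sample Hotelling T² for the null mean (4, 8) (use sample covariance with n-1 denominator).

Step 1 — sample mean vector:
  mean(A) = (1 + 6 + 8 + 7) / 4 = 22/4 = 5.5
  mean(B) = (8 + 7 + 3 + 8) / 4 = 26/4 = 6.5
  x̄ = (5.5, 6.5),  deviation x̄ - mu_0 = (5.5, 6.5) - (4, 8) = (1.5, -1.5).

Step 2 — sample covariance matrix, S[i,j] = (1/(n-1)) · Σ_k (x_{k,i} - mean_i) · (x_{k,j} - mean_j), divisor n-1 = 3:
  S[A,A] = ((-4.5)·(-4.5) + (0.5)·(0.5) + (2.5)·(2.5) + (1.5)·(1.5)) / 3 = 29/3 = 9.6667
  S[A,B] = ((-4.5)·(1.5) + (0.5)·(0.5) + (2.5)·(-3.5) + (1.5)·(1.5)) / 3 = -13/3 = -4.3333
  S[B,B] = ((1.5)·(1.5) + (0.5)·(0.5) + (-3.5)·(-3.5) + (1.5)·(1.5)) / 3 = 17/3 = 5.6667
  S = [[9.6667, -4.3333],
 [-4.3333, 5.6667]].

Step 3 — invert S. det(S) = 9.6667·5.6667 - (-4.3333)² = 36.
  S^{-1} = (1/det) · [[d, -b], [-b, a]] = [[0.1574, 0.1204],
 [0.1204, 0.2685]].

Step 4 — quadratic form (x̄ - mu_0)^T · S^{-1} · (x̄ - mu_0):
  S^{-1} · (x̄ - mu_0) = (0.0556, -0.2222),
  (x̄ - mu_0)^T · [...] = (1.5)·(0.0556) + (-1.5)·(-0.2222) = 0.4167.

Step 5 — scale by n: T² = 4 · 0.4167 = 1.6667.

T² ≈ 1.6667


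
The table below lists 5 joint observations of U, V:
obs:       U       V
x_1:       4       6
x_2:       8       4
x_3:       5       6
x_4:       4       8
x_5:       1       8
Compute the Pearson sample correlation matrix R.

Step 1 — column means:
  mean(U) = (4 + 8 + 5 + 4 + 1) / 5 = 22/5 = 4.4
  mean(V) = (6 + 4 + 6 + 8 + 8) / 5 = 32/5 = 6.4

Step 2 — sample variances and covariances s[i,j] = (1/(n-1)) · Σ_k (x_{k,i} - mean_i) · (x_{k,j} - mean_j), with n-1 = 4:
  s[U,U] = ((-0.4)·(-0.4) + (3.6)·(3.6) + (0.6)·(0.6) + (-0.4)·(-0.4) + (-3.4)·(-3.4)) / 4 = 25.2/4 = 6.3
  s[U,V] = ((-0.4)·(-0.4) + (3.6)·(-2.4) + (0.6)·(-0.4) + (-0.4)·(1.6) + (-3.4)·(1.6)) / 4 = -14.8/4 = -3.7
  s[V,V] = ((-0.4)·(-0.4) + (-2.4)·(-2.4) + (-0.4)·(-0.4) + (1.6)·(1.6) + (1.6)·(1.6)) / 4 = 11.2/4 = 2.8
  Sample standard deviations s_i = √(s[i,i]):
  s(U) = √(6.3) = 2.51
  s(V) = √(2.8) = 1.6733

Step 3 — r_{ij} = s_{ij} / (s_i · s_j):
  r[U,U] = 1 (diagonal).
  r[U,V] = -3.7 / (2.51 · 1.6733) = -3.7 / 4.2 = -0.881
  r[V,V] = 1 (diagonal).

R is symmetric with unit diagonal. Assembling:

R = [[1, -0.881],
 [-0.881, 1]]


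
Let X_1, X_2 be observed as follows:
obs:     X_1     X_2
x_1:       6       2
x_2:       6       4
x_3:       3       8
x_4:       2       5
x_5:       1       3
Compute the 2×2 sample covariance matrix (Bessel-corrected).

Step 1 — column means:
  mean(X_1) = (6 + 6 + 3 + 2 + 1) / 5 = 18/5 = 3.6
  mean(X_2) = (2 + 4 + 8 + 5 + 3) / 5 = 22/5 = 4.4

Step 2 — sample covariance S[i,j] = (1/(n-1)) · Σ_k (x_{k,i} - mean_i) · (x_{k,j} - mean_j), with n-1 = 4.
  S[X_1,X_1] = ((2.4)·(2.4) + (2.4)·(2.4) + (-0.6)·(-0.6) + (-1.6)·(-1.6) + (-2.6)·(-2.6)) / 4 = 21.2/4 = 5.3
  S[X_1,X_2] = ((2.4)·(-2.4) + (2.4)·(-0.4) + (-0.6)·(3.6) + (-1.6)·(0.6) + (-2.6)·(-1.4)) / 4 = -6.2/4 = -1.55
  S[X_2,X_2] = ((-2.4)·(-2.4) + (-0.4)·(-0.4) + (3.6)·(3.6) + (0.6)·(0.6) + (-1.4)·(-1.4)) / 4 = 21.2/4 = 5.3

S is symmetric (S[j,i] = S[i,j]). Assembling:

S = [[5.3, -1.55],
 [-1.55, 5.3]]


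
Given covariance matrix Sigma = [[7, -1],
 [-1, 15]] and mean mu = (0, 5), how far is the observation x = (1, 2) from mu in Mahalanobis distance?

Step 1 — centre the observation: (x - mu) = (1, -3).

Step 2 — invert Sigma. det(Sigma) = 7·15 - (-1)² = 104.
  Sigma^{-1} = (1/det) · [[d, -b], [-b, a]] = [[0.1442, 0.0096],
 [0.0096, 0.0673]].

Step 3 — form the quadratic (x - mu)^T · Sigma^{-1} · (x - mu):
  Sigma^{-1} · (x - mu) = (0.1154, -0.1923).
  (x - mu)^T · [Sigma^{-1} · (x - mu)] = (1)·(0.1154) + (-3)·(-0.1923) = 0.6923.

Step 4 — take square root: d = √(0.6923) ≈ 0.8321.

d(x, mu) = √(0.6923) ≈ 0.8321


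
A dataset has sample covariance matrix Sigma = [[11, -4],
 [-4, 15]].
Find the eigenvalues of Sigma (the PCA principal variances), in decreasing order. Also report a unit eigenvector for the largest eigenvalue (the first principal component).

Step 1 — characteristic polynomial of 2×2 Sigma:
  det(Sigma - λI) = λ² - trace · λ + det = 0.
  trace = 11 + 15 = 26, det = 11·15 - (-4)² = 149.
Step 2 — discriminant:
  Δ = trace² - 4·det = 676 - 596 = 80.
Step 3 — eigenvalues:
  λ = (trace ± √Δ)/2 = (26 ± 8.9443)/2,
  λ_1 = 17.4721,  λ_2 = 8.5279.

Step 4 — unit eigenvector for λ_1: solve (Sigma - λ_1 I)v = 0. First row:
  (11 - 17.4721)·v_x + (-4)·v_y = 0, i.e. (-6.4721)·v_x + (-4)·v_y = 0,
  so v ∝ (b, λ_1 - a) = (-4, 6.4721); multiply by -1 so the first entry is positive: u = (4, -6.4721).
  ||u|| = √((4)² + (-6.4721)²) = √(57.8885) ≈ 7.6085,
  v_1 = u/||u|| ≈ (0.5257, -0.8507) (||v_1|| = 1).

λ_1 = 17.4721,  λ_2 = 8.5279;  v_1 ≈ (0.5257, -0.8507)


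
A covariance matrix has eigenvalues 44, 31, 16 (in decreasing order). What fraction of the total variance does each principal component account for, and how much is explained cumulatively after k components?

Step 1 — total variance = trace(Sigma) = Σ λ_i = 44 + 31 + 16 = 91.

Step 2 — fraction explained by component i = λ_i / Σ λ:
  PC1: 44/91 = 0.4835
  PC2: 31/91 = 0.3407
  PC3: 16/91 = 0.1758

Step 3 — cumulative fraction after k components = (λ_1 + ... + λ_k) / Σ λ:
  k = 1: 44/91 = 0.4835
  k = 2: (44 + 31)/91 = 75/91 = 0.8242
  k = 3: (44 + 31 + 16)/91 = 91/91 = 1

Summary (fraction, with percent):

explained: PC1 0.4835 (48.35%), PC2 0.3407 (34.07%), PC3 0.1758 (17.58%);  cumulative: 0.4835, 0.8242, 1


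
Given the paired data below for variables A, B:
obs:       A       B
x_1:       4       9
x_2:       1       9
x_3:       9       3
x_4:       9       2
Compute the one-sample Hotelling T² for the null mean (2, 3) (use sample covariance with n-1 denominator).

Step 1 — sample mean vector:
  mean(A) = (4 + 1 + 9 + 9) / 4 = 23/4 = 5.75
  mean(B) = (9 + 9 + 3 + 2) / 4 = 23/4 = 5.75
  x̄ = (5.75, 5.75),  deviation x̄ - mu_0 = (5.75, 5.75) - (2, 3) = (3.75, 2.75).

Step 2 — sample covariance matrix, S[i,j] = (1/(n-1)) · Σ_k (x_{k,i} - mean_i) · (x_{k,j} - mean_j), divisor n-1 = 3:
  S[A,A] = ((-1.75)·(-1.75) + (-4.75)·(-4.75) + (3.25)·(3.25) + (3.25)·(3.25)) / 3 = 46.75/3 = 15.5833
  S[A,B] = ((-1.75)·(3.25) + (-4.75)·(3.25) + (3.25)·(-2.75) + (3.25)·(-3.75)) / 3 = -42.25/3 = -14.0833
  S[B,B] = ((3.25)·(3.25) + (3.25)·(3.25) + (-2.75)·(-2.75) + (-3.75)·(-3.75)) / 3 = 42.75/3 = 14.25
  S = [[15.5833, -14.0833],
 [-14.0833, 14.25]].

Step 3 — invert S. det(S) = 15.5833·14.25 - (-14.0833)² = 23.7222.
  S^{-1} = (1/det) · [[d, -b], [-b, a]] = [[0.6007, 0.5937],
 [0.5937, 0.6569]].

Step 4 — quadratic form (x̄ - mu_0)^T · S^{-1} · (x̄ - mu_0):
  S^{-1} · (x̄ - mu_0) = (3.8852, 4.0328),
  (x̄ - mu_0)^T · [...] = (3.75)·(3.8852) + (2.75)·(4.0328) = 25.6598.

Step 5 — scale by n: T² = 4 · 25.6598 = 102.6393.

T² ≈ 102.6393


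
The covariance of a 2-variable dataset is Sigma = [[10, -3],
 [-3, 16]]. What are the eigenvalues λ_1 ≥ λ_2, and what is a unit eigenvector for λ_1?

Step 1 — characteristic polynomial of 2×2 Sigma:
  det(Sigma - λI) = λ² - trace · λ + det = 0.
  trace = 10 + 16 = 26, det = 10·16 - (-3)² = 151.
Step 2 — discriminant:
  Δ = trace² - 4·det = 676 - 604 = 72.
Step 3 — eigenvalues:
  λ = (trace ± √Δ)/2 = (26 ± 8.4853)/2,
  λ_1 = 17.2426,  λ_2 = 8.7574.

Step 4 — unit eigenvector for λ_1: solve (Sigma - λ_1 I)v = 0. First row:
  (10 - 17.2426)·v_x + (-3)·v_y = 0, i.e. (-7.2426)·v_x + (-3)·v_y = 0,
  so v ∝ (b, λ_1 - a) = (-3, 7.2426); multiply by -1 so the first entry is positive: u = (3, -7.2426).
  ||u|| = √((3)² + (-7.2426)²) = √(61.4558) ≈ 7.8394,
  v_1 = u/||u|| ≈ (0.3827, -0.9239) (||v_1|| = 1).

λ_1 = 17.2426,  λ_2 = 8.7574;  v_1 ≈ (0.3827, -0.9239)


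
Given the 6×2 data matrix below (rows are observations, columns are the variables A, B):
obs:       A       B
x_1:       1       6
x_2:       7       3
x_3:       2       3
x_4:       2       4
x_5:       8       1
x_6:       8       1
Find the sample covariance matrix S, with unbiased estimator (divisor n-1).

Step 1 — column means:
  mean(A) = (1 + 7 + 2 + 2 + 8 + 8) / 6 = 28/6 = 4.6667
  mean(B) = (6 + 3 + 3 + 4 + 1 + 1) / 6 = 18/6 = 3

Step 2 — sample covariance S[i,j] = (1/(n-1)) · Σ_k (x_{k,i} - mean_i) · (x_{k,j} - mean_j), with n-1 = 5.
  S[A,A] = ((-3.6667)·(-3.6667) + (2.3333)·(2.3333) + (-2.6667)·(-2.6667) + (-2.6667)·(-2.6667) + (3.3333)·(3.3333) + (3.3333)·(3.3333)) / 5 = 55.3333/5 = 11.0667
  S[A,B] = ((-3.6667)·(3) + (2.3333)·(0) + (-2.6667)·(0) + (-2.6667)·(1) + (3.3333)·(-2) + (3.3333)·(-2)) / 5 = -27/5 = -5.4
  S[B,B] = ((3)·(3) + (0)·(0) + (0)·(0) + (1)·(1) + (-2)·(-2) + (-2)·(-2)) / 5 = 18/5 = 3.6

S is symmetric (S[j,i] = S[i,j]). Assembling:

S = [[11.0667, -5.4],
 [-5.4, 3.6]]


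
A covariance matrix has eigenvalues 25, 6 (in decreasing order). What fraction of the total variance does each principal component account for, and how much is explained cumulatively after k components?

Step 1 — total variance = trace(Sigma) = Σ λ_i = 25 + 6 = 31.

Step 2 — fraction explained by component i = λ_i / Σ λ:
  PC1: 25/31 = 0.8065
  PC2: 6/31 = 0.1935

Step 3 — cumulative fraction after k components = (λ_1 + ... + λ_k) / Σ λ:
  k = 1: 25/31 = 0.8065
  k = 2: (25 + 6)/31 = 31/31 = 1

Summary (fraction, with percent):

explained: PC1 0.8065 (80.65%), PC2 0.1935 (19.35%);  cumulative: 0.8065, 1


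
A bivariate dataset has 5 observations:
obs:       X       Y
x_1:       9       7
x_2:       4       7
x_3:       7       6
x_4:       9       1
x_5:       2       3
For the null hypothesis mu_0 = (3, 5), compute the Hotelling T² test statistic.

Step 1 — sample mean vector:
  mean(X) = (9 + 4 + 7 + 9 + 2) / 5 = 31/5 = 6.2
  mean(Y) = (7 + 7 + 6 + 1 + 3) / 5 = 24/5 = 4.8
  x̄ = (6.2, 4.8),  deviation x̄ - mu_0 = (6.2, 4.8) - (3, 5) = (3.2, -0.2).

Step 2 — sample covariance matrix, S[i,j] = (1/(n-1)) · Σ_k (x_{k,i} - mean_i) · (x_{k,j} - mean_j), divisor n-1 = 4:
  S[X,X] = ((2.8)·(2.8) + (-2.2)·(-2.2) + (0.8)·(0.8) + (2.8)·(2.8) + (-4.2)·(-4.2)) / 4 = 38.8/4 = 9.7
  S[X,Y] = ((2.8)·(2.2) + (-2.2)·(2.2) + (0.8)·(1.2) + (2.8)·(-3.8) + (-4.2)·(-1.8)) / 4 = -0.8/4 = -0.2
  S[Y,Y] = ((2.2)·(2.2) + (2.2)·(2.2) + (1.2)·(1.2) + (-3.8)·(-3.8) + (-1.8)·(-1.8)) / 4 = 28.8/4 = 7.2
  S = [[9.7, -0.2],
 [-0.2, 7.2]].

Step 3 — invert S. det(S) = 9.7·7.2 - (-0.2)² = 69.8.
  S^{-1} = (1/det) · [[d, -b], [-b, a]] = [[0.1032, 0.0029],
 [0.0029, 0.139]].

Step 4 — quadratic form (x̄ - mu_0)^T · S^{-1} · (x̄ - mu_0):
  S^{-1} · (x̄ - mu_0) = (0.3295, -0.0186),
  (x̄ - mu_0)^T · [...] = (3.2)·(0.3295) + (-0.2)·(-0.0186) = 1.0582.

Step 5 — scale by n: T² = 5 · 1.0582 = 5.2908.

T² ≈ 5.2908


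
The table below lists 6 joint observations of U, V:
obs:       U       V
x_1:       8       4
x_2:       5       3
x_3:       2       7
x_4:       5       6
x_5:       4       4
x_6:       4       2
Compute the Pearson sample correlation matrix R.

Step 1 — column means:
  mean(U) = (8 + 5 + 2 + 5 + 4 + 4) / 6 = 28/6 = 4.6667
  mean(V) = (4 + 3 + 7 + 6 + 4 + 2) / 6 = 26/6 = 4.3333

Step 2 — sample variances and covariances s[i,j] = (1/(n-1)) · Σ_k (x_{k,i} - mean_i) · (x_{k,j} - mean_j), with n-1 = 5:
  s[U,U] = ((3.3333)·(3.3333) + (0.3333)·(0.3333) + (-2.6667)·(-2.6667) + (0.3333)·(0.3333) + (-0.6667)·(-0.6667) + (-0.6667)·(-0.6667)) / 5 = 19.3333/5 = 3.8667
  s[U,V] = ((3.3333)·(-0.3333) + (0.3333)·(-1.3333) + (-2.6667)·(2.6667) + (0.3333)·(1.6667) + (-0.6667)·(-0.3333) + (-0.6667)·(-2.3333)) / 5 = -6.3333/5 = -1.2667
  s[V,V] = ((-0.3333)·(-0.3333) + (-1.3333)·(-1.3333) + (2.6667)·(2.6667) + (1.6667)·(1.6667) + (-0.3333)·(-0.3333) + (-2.3333)·(-2.3333)) / 5 = 17.3333/5 = 3.4667
  Sample standard deviations s_i = √(s[i,i]):
  s(U) = √(3.8667) = 1.9664
  s(V) = √(3.4667) = 1.8619

Step 3 — r_{ij} = s_{ij} / (s_i · s_j):
  r[U,U] = 1 (diagonal).
  r[U,V] = -1.2667 / (1.9664 · 1.8619) = -1.2667 / 3.6612 = -0.346
  r[V,V] = 1 (diagonal).

R is symmetric with unit diagonal. Assembling:

R = [[1, -0.346],
 [-0.346, 1]]


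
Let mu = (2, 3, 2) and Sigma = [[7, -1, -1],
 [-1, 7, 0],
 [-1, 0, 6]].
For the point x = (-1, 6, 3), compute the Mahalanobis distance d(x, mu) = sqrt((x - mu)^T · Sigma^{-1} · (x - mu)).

Step 1 — centre the observation: (x - mu) = (-3, 3, 1).

Step 2 — invert Sigma (cofactor / det for 3×3, or solve directly):
  Sigma^{-1} = [[0.1495, 0.0214, 0.0249],
 [0.0214, 0.1459, 0.0036],
 [0.0249, 0.0036, 0.1708]].

Step 3 — form the quadratic (x - mu)^T · Sigma^{-1} · (x - mu):
  Sigma^{-1} · (x - mu) = (-0.3594, 0.3772, 0.1068).
  (x - mu)^T · [Sigma^{-1} · (x - mu)] = (-3)·(-0.3594) + (3)·(0.3772) + (1)·(0.1068) = 2.3167.

Step 4 — take square root: d = √(2.3167) ≈ 1.5221.

d(x, mu) = √(2.3167) ≈ 1.5221


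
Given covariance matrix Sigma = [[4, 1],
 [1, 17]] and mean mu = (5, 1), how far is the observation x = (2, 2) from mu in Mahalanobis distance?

Step 1 — centre the observation: (x - mu) = (-3, 1).

Step 2 — invert Sigma. det(Sigma) = 4·17 - (1)² = 67.
  Sigma^{-1} = (1/det) · [[d, -b], [-b, a]] = [[0.2537, -0.0149],
 [-0.0149, 0.0597]].

Step 3 — form the quadratic (x - mu)^T · Sigma^{-1} · (x - mu):
  Sigma^{-1} · (x - mu) = (-0.7761, 0.1045).
  (x - mu)^T · [Sigma^{-1} · (x - mu)] = (-3)·(-0.7761) + (1)·(0.1045) = 2.4328.

Step 4 — take square root: d = √(2.4328) ≈ 1.5598.

d(x, mu) = √(2.4328) ≈ 1.5598


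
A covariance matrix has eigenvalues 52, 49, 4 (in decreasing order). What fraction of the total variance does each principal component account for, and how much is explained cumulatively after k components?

Step 1 — total variance = trace(Sigma) = Σ λ_i = 52 + 49 + 4 = 105.

Step 2 — fraction explained by component i = λ_i / Σ λ:
  PC1: 52/105 = 0.4952
  PC2: 49/105 = 0.4667
  PC3: 4/105 = 0.0381

Step 3 — cumulative fraction after k components = (λ_1 + ... + λ_k) / Σ λ:
  k = 1: 52/105 = 0.4952
  k = 2: (52 + 49)/105 = 101/105 = 0.9619
  k = 3: (52 + 49 + 4)/105 = 105/105 = 1

Summary (fraction, with percent):

explained: PC1 0.4952 (49.52%), PC2 0.4667 (46.67%), PC3 0.0381 (3.81%);  cumulative: 0.4952, 0.9619, 1


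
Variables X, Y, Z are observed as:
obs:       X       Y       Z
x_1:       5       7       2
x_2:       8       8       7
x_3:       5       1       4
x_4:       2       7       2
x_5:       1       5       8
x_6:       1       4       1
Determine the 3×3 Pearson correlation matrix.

Step 1 — column means:
  mean(X) = (5 + 8 + 5 + 2 + 1 + 1) / 6 = 22/6 = 3.6667
  mean(Y) = (7 + 8 + 1 + 7 + 5 + 4) / 6 = 32/6 = 5.3333
  mean(Z) = (2 + 7 + 4 + 2 + 8 + 1) / 6 = 24/6 = 4

Step 2 — sample variances and covariances s[i,j] = (1/(n-1)) · Σ_k (x_{k,i} - mean_i) · (x_{k,j} - mean_j), with n-1 = 5:
  s[X,X] = ((1.3333)·(1.3333) + (4.3333)·(4.3333) + (1.3333)·(1.3333) + (-1.6667)·(-1.6667) + (-2.6667)·(-2.6667) + (-2.6667)·(-2.6667)) / 5 = 39.3333/5 = 7.8667
  s[X,Y] = ((1.3333)·(1.6667) + (4.3333)·(2.6667) + (1.3333)·(-4.3333) + (-1.6667)·(1.6667) + (-2.6667)·(-0.3333) + (-2.6667)·(-1.3333)) / 5 = 9.6667/5 = 1.9333
  s[X,Z] = ((1.3333)·(-2) + (4.3333)·(3) + (1.3333)·(0) + (-1.6667)·(-2) + (-2.6667)·(4) + (-2.6667)·(-3)) / 5 = 11/5 = 2.2
  s[Y,Y] = ((1.6667)·(1.6667) + (2.6667)·(2.6667) + (-4.3333)·(-4.3333) + (1.6667)·(1.6667) + (-0.3333)·(-0.3333) + (-1.3333)·(-1.3333)) / 5 = 33.3333/5 = 6.6667
  s[Y,Z] = ((1.6667)·(-2) + (2.6667)·(3) + (-4.3333)·(0) + (1.6667)·(-2) + (-0.3333)·(4) + (-1.3333)·(-3)) / 5 = 4/5 = 0.8
  s[Z,Z] = ((-2)·(-2) + (3)·(3) + (0)·(0) + (-2)·(-2) + (4)·(4) + (-3)·(-3)) / 5 = 42/5 = 8.4
  Sample standard deviations s_i = √(s[i,i]):
  s(X) = √(7.8667) = 2.8048
  s(Y) = √(6.6667) = 2.582
  s(Z) = √(8.4) = 2.8983

Step 3 — r_{ij} = s_{ij} / (s_i · s_j):
  r[X,X] = 1 (diagonal).
  r[X,Y] = 1.9333 / (2.8048 · 2.582) = 1.9333 / 7.2419 = 0.267
  r[X,Z] = 2.2 / (2.8048 · 2.8983) = 2.2 / 8.129 = 0.2706
  r[Y,Y] = 1 (diagonal).
  r[Y,Z] = 0.8 / (2.582 · 2.8983) = 0.8 / 7.4833 = 0.1069
  r[Z,Z] = 1 (diagonal).

R is symmetric with unit diagonal. Assembling:

R = [[1, 0.267, 0.2706],
 [0.267, 1, 0.1069],
 [0.2706, 0.1069, 1]]
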